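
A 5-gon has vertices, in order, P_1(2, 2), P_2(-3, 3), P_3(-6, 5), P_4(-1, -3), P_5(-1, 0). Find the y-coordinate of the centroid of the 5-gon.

15/11

Apply Gauss's area formula. First the cross-terms c_i = x_i·y_{i+1} − x_{i+1}·y_i:
  12, 3, 23, -3, -2  ⇒  2A = 33, A = 16.5.
Then Σ (y_i + y_{i+1})·c_i = 135, so ȳ = 135 / (6·16.5) = 15/11.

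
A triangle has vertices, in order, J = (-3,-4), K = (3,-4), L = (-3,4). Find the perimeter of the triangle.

24

|JK| = √((6)² + (0)²) = √36 = 6
|KL| = √((-6)² + (8)²) = √100 = 10
|LJ| = √((0)² + (-8)²) = √64 = 8
Perimeter = 6 + 10 + 8 = 24.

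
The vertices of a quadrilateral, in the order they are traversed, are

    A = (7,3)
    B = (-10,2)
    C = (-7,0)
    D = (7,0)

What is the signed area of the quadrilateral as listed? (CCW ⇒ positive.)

39.5

Apply the shoelace formula: 2A = Σ (x_i·y_{i+1} − x_{i+1}·y_i), indices taken mod 4.
Cross-terms: 44, 14, 0, 21  ⇒  Σ = 79
Signed area = Σ/2 = 39.5 (positive ⇒ counter-clockwise traversal).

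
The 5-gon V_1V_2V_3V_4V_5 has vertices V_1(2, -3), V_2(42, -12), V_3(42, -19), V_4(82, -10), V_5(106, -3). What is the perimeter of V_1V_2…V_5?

218

|V_1V_2| = √((40)² + (-9)²) = √1681 = 41
|V_2V_3| = √((0)² + (-7)²) = √49 = 7
|V_3V_4| = √((40)² + (9)²) = √1681 = 41
|V_4V_5| = √((24)² + (7)²) = √625 = 25
|V_5V_1| = √((-104)² + (0)²) = √10816 = 104
Perimeter = 41 + 7 + 41 + 25 + 104 = 218.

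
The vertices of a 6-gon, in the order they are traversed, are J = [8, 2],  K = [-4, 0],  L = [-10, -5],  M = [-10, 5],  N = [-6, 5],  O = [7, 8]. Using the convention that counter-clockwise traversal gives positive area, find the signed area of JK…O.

-112.5

Apply Gauss's area formula: 2A = Σ (x_i·y_{i+1} − x_{i+1}·y_i), indices taken mod 6.
Σ = (8) + (20) + (-100) + (-20) + (-83) + (-50) = -225
Signed area = Σ/2 = -112.5 (negative ⇒ clockwise traversal).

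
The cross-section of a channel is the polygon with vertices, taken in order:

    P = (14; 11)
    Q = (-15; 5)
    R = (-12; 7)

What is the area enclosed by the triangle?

Cross-terms: 235, -45, -230  ⇒  Σ = -40
Area = |Σ|/2 = 20.

20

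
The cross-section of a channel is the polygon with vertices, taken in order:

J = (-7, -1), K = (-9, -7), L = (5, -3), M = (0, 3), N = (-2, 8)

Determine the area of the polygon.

90.5

Apply the shoelace (surveyor's) formula: 2A = Σ (x_i·y_{i+1} − x_{i+1}·y_i), indices taken mod 5.
Σ = (40) + (62) + (15) + (6) + (58) = 181
Area = |Σ|/2 = 90.5.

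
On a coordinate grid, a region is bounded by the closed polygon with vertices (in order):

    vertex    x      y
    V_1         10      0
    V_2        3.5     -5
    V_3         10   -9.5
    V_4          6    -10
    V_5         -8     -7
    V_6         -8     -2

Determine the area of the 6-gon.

109.125

Apply Gauss's area formula: 2A = Σ (x_i·y_{i+1} − x_{i+1}·y_i), indices taken mod 6.
Cross-terms: -50, 16.75, -43, -122, -40, 20  ⇒  Σ = -218.25
Area = |Σ|/2 = 109.125.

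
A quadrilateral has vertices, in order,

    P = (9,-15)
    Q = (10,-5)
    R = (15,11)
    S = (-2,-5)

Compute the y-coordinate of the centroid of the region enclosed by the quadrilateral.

Apply Gauss's area formula. First the cross-terms c_i = x_i·y_{i+1} − x_{i+1}·y_i:
  105, 185, -53, 75  ⇒  2A = 312, A = 156.
Then Σ (y_i + y_{i+1})·c_i = -2808, so ȳ = -2808 / (6·156) = -3.

-3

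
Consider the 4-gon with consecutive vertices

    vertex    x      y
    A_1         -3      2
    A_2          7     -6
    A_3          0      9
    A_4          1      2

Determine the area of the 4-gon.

33

Apply the shoelace formula: 2A = Σ (x_i·y_{i+1} − x_{i+1}·y_i), indices taken mod 4.
Cross-terms: 4, 63, -9, 8  ⇒  Σ = 66
Area = |Σ|/2 = 33.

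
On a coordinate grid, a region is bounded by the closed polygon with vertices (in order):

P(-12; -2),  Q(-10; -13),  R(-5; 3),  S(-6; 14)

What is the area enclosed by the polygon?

84.5

Apply the shoelace (surveyor's) formula: 2A = Σ (x_i·y_{i+1} − x_{i+1}·y_i), indices taken mod 4.
Cross-terms: 136, -95, -52, 180  ⇒  Σ = 169
Area = |Σ|/2 = 84.5.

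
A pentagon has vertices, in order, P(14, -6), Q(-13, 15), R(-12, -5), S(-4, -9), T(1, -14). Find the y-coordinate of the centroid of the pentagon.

-1.3375

Apply Gauss's area formula. First the cross-terms c_i = x_i·y_{i+1} − x_{i+1}·y_i:
  132, 245, 88, 65, 190  ⇒  2A = 720, A = 360.
Then Σ (y_i + y_{i+1})·c_i = -2889, so ȳ = -2889 / (6·360) = -1.3375.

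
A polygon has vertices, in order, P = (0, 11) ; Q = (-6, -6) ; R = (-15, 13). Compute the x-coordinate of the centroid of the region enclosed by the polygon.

-7

Apply the shoelace formula. First the cross-terms c_i = x_i·y_{i+1} − x_{i+1}·y_i:
  66, -168, -165  ⇒  2A = -267, A = -133.5.
Then Σ (x_i + x_{i+1})·c_i = 5607, so x̄ = 5607 / (6·(-133.5)) = -7.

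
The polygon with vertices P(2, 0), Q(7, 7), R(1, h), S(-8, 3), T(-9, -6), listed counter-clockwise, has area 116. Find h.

The doubled signed area Σ (x_i y_{i+1} − x_{i+1} y_i) is linear in h.
With h=0 it equals 97; the coefficient of h is 15 (from the two edges through R).
So 15·h + 97 = 2·116 = 232 ⇒ h = 9.

9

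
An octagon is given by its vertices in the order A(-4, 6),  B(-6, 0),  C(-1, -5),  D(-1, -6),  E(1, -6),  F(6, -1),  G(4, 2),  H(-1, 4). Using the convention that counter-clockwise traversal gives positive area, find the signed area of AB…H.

79

Apply Gauss's area formula: 2A = Σ (x_i·y_{i+1} − x_{i+1}·y_i), indices taken mod 8.
Cross-terms: 36, 30, 1, 12, 35, 16, 18, 10  ⇒  Σ = 158
Signed area = Σ/2 = 79 (positive ⇒ counter-clockwise traversal).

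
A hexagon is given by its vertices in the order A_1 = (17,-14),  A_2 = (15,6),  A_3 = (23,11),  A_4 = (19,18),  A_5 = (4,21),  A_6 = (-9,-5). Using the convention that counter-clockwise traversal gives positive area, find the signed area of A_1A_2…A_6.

Σ = (312) + (27) + (205) + (327) + (169) + (211) = 1251
Signed area = Σ/2 = 625.5 (positive ⇒ counter-clockwise traversal).

625.5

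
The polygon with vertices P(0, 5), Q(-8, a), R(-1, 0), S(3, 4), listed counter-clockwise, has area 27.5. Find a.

4

Write out the shoelace sum; only the two edges meeting at Q involve a:
2·Area = [(0·a − (-8)·5) + ((-8)·0 − (-1)·a)] + 11
       = 1·a + 51 = 55
⇒ a = 4.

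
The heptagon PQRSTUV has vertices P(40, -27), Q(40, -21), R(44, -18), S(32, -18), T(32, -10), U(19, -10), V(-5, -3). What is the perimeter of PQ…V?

|PQ| = √((0)² + (6)²) = √36 = 6
|QR| = √((4)² + (3)²) = √25 = 5
|RS| = √((-12)² + (0)²) = √144 = 12
|ST| = √((0)² + (8)²) = √64 = 8
|TU| = √((-13)² + (0)²) = √169 = 13
|UV| = √((-24)² + (7)²) = √625 = 25
|VP| = √((45)² + (-24)²) = √2601 = 51
Perimeter = 6 + 5 + 12 + 8 + 13 + 25 + 51 = 120.

120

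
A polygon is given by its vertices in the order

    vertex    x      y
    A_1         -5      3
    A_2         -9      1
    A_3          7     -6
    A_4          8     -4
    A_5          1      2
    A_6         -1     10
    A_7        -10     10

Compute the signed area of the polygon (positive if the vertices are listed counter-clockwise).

115.5

Apply the shoelace (surveyor's) formula: 2A = Σ (x_i·y_{i+1} − x_{i+1}·y_i), indices taken mod 7.
Cross-terms: 22, 47, 20, 20, 12, 90, 20  ⇒  Σ = 231
Signed area = Σ/2 = 115.5 (positive ⇒ counter-clockwise traversal).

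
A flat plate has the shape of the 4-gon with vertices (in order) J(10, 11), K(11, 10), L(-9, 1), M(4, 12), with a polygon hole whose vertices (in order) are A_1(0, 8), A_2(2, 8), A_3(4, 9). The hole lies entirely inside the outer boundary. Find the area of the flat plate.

Outer boundary:
Apply the surveyor's formula: 2A = Σ (x_i·y_{i+1} − x_{i+1}·y_i), indices taken mod 4.
J→K: (10)(10) − (11)(11) = -21
K→L: (11)(1) − (-9)(10) = 101
L→M: (-9)(12) − (4)(1) = -112
M→J: (4)(11) − (10)(12) = -76
Σ = -108
Area = |Σ|/2 = 54.
Hole:
Apply the shoelace formula: 2A = Σ (x_i·y_{i+1} − x_{i+1}·y_i), indices taken mod 3.
Σ = (-16) + (-14) + (32) = 2
Area = |Σ|/2 = 1.
Net area = 54 − 1 = 53.

53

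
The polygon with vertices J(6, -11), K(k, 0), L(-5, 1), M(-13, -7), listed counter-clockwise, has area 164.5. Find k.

8

Write out the shoelace sum; only the two edges meeting at K involve k:
2·Area = [(6·0 − k·(-11)) + (k·1 − (-5)·0)] + 233
       = 12·k + 233 = 329
⇒ k = 8.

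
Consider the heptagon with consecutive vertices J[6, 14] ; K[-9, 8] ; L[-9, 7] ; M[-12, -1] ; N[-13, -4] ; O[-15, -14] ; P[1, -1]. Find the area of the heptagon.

Apply Gauss's area formula: 2A = Σ (x_i·y_{i+1} − x_{i+1}·y_i), indices taken mod 7.
Σ = (174) + (9) + (93) + (35) + (122) + (29) + (20) = 482
Area = |Σ|/2 = 241.

241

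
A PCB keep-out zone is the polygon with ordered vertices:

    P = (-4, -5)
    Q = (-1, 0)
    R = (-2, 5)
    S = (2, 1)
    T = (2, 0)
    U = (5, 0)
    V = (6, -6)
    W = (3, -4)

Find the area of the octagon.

Σ = (-5) + (-5) + (-12) + (-2) + (0) + (-30) + (-6) + (-31) = -91
Area = |Σ|/2 = 45.5.

45.5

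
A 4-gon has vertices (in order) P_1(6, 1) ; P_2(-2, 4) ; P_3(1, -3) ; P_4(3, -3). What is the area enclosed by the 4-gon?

Σ = (26) + (2) + (6) + (21) = 55
Area = |Σ|/2 = 27.5.

27.5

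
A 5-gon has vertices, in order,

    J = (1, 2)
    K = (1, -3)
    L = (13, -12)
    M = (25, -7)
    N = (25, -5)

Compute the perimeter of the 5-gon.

|JK| = √((0)² + (-5)²) = √25 = 5
|KL| = √((12)² + (-9)²) = √225 = 15
|LM| = √((12)² + (5)²) = √169 = 13
|MN| = √((0)² + (2)²) = √4 = 2
|NJ| = √((-24)² + (7)²) = √625 = 25
Perimeter = 5 + 15 + 13 + 2 + 25 = 60.

60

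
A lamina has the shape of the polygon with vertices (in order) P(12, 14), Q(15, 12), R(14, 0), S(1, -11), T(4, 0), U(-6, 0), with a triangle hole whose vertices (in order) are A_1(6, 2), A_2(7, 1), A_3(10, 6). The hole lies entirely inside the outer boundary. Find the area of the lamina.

210

Outer boundary:
Apply the shoelace (surveyor's) formula: 2A = Σ (x_i·y_{i+1} − x_{i+1}·y_i), indices taken mod 6.
P→Q: (12)(12) − (15)(14) = -66
Q→R: (15)(0) − (14)(12) = -168
R→S: (14)(-11) − (1)(0) = -154
S→T: (1)(0) − (4)(-11) = 44
T→U: (4)(0) − (-6)(0) = 0
U→P: (-6)(14) − (12)(0) = -84
Σ = -428
Area = |Σ|/2 = 214.
Hole:
Apply the shoelace formula: 2A = Σ (x_i·y_{i+1} − x_{i+1}·y_i), indices taken mod 3.
Σ = (-8) + (32) + (-16) = 8
Area = |Σ|/2 = 4.
Net area = 214 − 4 = 210.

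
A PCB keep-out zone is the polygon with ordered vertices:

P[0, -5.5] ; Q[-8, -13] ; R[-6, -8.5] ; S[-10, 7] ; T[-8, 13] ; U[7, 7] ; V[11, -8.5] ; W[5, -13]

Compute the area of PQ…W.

Apply Gauss's area formula: 2A = Σ (x_i·y_{i+1} − x_{i+1}·y_i), indices taken mod 8.
Σ = (-44) + (-10) + (-127) + (-74) + (-147) + (-136.5) + (-100.5) + (-27.5) = -666.5
Area = |Σ|/2 = 333.25.

333.25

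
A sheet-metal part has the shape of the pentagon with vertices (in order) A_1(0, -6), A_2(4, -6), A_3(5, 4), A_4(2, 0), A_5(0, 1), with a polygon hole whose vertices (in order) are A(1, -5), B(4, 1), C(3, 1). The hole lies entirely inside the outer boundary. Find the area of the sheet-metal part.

Outer boundary:
Apply Gauss's area formula: 2A = Σ (x_i·y_{i+1} − x_{i+1}·y_i), indices taken mod 5.
A_1→A_2: (0)(-6) − (4)(-6) = 24
A_2→A_3: (4)(4) − (5)(-6) = 46
A_3→A_4: (5)(0) − (2)(4) = -8
A_4→A_5: (2)(1) − (0)(0) = 2
A_5→A_1: (0)(-6) − (0)(1) = 0
Σ = 64
Area = |Σ|/2 = 32.
Hole:
Apply Gauss's area formula: 2A = Σ (x_i·y_{i+1} − x_{i+1}·y_i), indices taken mod 3.
Σ = (21) + (1) + (-16) = 6
Area = |Σ|/2 = 3.
Net area = 32 − 3 = 29.

29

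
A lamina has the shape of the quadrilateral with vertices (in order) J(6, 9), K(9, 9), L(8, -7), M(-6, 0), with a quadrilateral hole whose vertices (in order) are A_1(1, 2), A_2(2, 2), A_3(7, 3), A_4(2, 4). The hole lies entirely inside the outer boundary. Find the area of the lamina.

Outer boundary:
Apply Gauss's area formula: 2A = Σ (x_i·y_{i+1} − x_{i+1}·y_i), indices taken mod 4.
Σ = (-27) + (-135) + (-42) + (-54) = -258
Area = |Σ|/2 = 129.
Hole:
A_1→A_2: (1)(2) − (2)(2) = -2
A_2→A_3: (2)(3) − (7)(2) = -8
A_3→A_4: (7)(4) − (2)(3) = 22
A_4→A_1: (2)(2) − (1)(4) = 0
Σ = 12
Area = |Σ|/2 = 6.
Net area = 129 − 6 = 123.

123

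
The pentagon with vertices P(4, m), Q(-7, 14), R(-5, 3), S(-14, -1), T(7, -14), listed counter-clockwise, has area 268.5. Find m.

Write out the shoelace sum; only the two edges meeting at P involve m:
2·Area = [(7·m − 4·(-14)) + (4·14 − (-7)·m)] + 299
       = 14·m + 411 = 537
⇒ m = 9.

9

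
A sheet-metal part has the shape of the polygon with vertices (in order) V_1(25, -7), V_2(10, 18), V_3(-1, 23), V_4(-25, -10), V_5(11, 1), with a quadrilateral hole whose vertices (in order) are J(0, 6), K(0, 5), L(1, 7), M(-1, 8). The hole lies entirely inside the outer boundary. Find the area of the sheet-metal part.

Outer boundary:
Apply Gauss's area formula: 2A = Σ (x_i·y_{i+1} − x_{i+1}·y_i), indices taken mod 5.
Cross-terms: 520, 248, 585, 85, -102  ⇒  Σ = 1336
Area = |Σ|/2 = 668.
Hole:
Σ = (0) + (-5) + (15) + (-6) = 4
Area = |Σ|/2 = 2.
Net area = 668 − 2 = 666.

666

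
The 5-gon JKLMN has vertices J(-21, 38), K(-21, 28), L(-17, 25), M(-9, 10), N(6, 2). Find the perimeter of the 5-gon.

|JK| = √((0)² + (-10)²) = √100 = 10
|KL| = √((4)² + (-3)²) = √25 = 5
|LM| = √((8)² + (-15)²) = √289 = 17
|MN| = √((15)² + (-8)²) = √289 = 17
|NJ| = √((-27)² + (36)²) = √2025 = 45
Perimeter = 10 + 5 + 17 + 17 + 45 = 94.

94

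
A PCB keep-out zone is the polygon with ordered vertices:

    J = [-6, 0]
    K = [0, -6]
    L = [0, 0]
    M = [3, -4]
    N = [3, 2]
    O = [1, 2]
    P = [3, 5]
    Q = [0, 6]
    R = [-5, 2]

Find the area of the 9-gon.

58.5

Apply the surveyor's formula: 2A = Σ (x_i·y_{i+1} − x_{i+1}·y_i), indices taken mod 9.
Cross-terms: 36, 0, 0, 18, 4, -1, 18, 30, 12  ⇒  Σ = 117
Area = |Σ|/2 = 58.5.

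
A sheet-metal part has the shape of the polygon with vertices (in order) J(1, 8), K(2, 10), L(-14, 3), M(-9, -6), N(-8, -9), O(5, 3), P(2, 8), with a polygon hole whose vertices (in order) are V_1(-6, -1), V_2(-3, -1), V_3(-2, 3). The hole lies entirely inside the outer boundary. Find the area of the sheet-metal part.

Outer boundary:
Apply Gauss's area formula: 2A = Σ (x_i·y_{i+1} − x_{i+1}·y_i), indices taken mod 7.
Σ = (-6) + (146) + (111) + (33) + (21) + (34) + (8) = 347
Area = |Σ|/2 = 173.5.
Hole:
Apply Gauss's area formula: 2A = Σ (x_i·y_{i+1} − x_{i+1}·y_i), indices taken mod 3.
V_1→V_2: (-6)(-1) − (-3)(-1) = 3
V_2→V_3: (-3)(3) − (-2)(-1) = -11
V_3→V_1: (-2)(-1) − (-6)(3) = 20
Σ = 12
Area = |Σ|/2 = 6.
Net area = 173.5 − 6 = 167.5.

167.5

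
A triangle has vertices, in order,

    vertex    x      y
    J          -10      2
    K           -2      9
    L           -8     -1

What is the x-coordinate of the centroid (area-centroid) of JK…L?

Apply Gauss's area formula. First the cross-terms c_i = x_i·y_{i+1} − x_{i+1}·y_i:
  -86, 74, -26  ⇒  2A = -38, A = -19.
Then Σ (x_i + x_{i+1})·c_i = 760, so x̄ = 760 / (6·(-19)) = -20/3.

-20/3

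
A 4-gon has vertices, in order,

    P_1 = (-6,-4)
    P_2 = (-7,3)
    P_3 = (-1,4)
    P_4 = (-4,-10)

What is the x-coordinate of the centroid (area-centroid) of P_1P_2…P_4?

-1108/267

Apply the shoelace (surveyor's) formula. First the cross-terms c_i = x_i·y_{i+1} − x_{i+1}·y_i:
  -46, -25, 26, -44  ⇒  2A = -89, A = -44.5.
Then Σ (x_i + x_{i+1})·c_i = 1108, so x̄ = 1108 / (6·(-44.5)) = -1108/267.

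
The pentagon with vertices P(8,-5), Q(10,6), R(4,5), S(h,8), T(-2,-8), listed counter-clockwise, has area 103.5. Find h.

3

The doubled signed area Σ (x_i y_{i+1} − x_{i+1} y_i) is linear in h.
With h=0 it equals 246; the coefficient of h is -13 (from the two edges through S).
So -13·h + 246 = 2·103.5 = 207 ⇒ h = 3.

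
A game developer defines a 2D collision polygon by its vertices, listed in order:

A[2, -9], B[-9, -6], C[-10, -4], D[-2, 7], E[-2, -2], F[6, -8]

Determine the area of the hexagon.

Apply the shoelace (surveyor's) formula: 2A = Σ (x_i·y_{i+1} − x_{i+1}·y_i), indices taken mod 6.
Σ = (-93) + (-24) + (-78) + (18) + (28) + (-38) = -187
Area = |Σ|/2 = 93.5.

93.5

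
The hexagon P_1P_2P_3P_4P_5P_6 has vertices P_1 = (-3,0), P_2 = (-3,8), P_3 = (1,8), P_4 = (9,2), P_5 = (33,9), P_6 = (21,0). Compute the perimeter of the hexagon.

|P_1P_2| = √((0)² + (8)²) = √64 = 8
|P_2P_3| = √((4)² + (0)²) = √16 = 4
|P_3P_4| = √((8)² + (-6)²) = √100 = 10
|P_4P_5| = √((24)² + (7)²) = √625 = 25
|P_5P_6| = √((-12)² + (-9)²) = √225 = 15
|P_6P_1| = √((-24)² + (0)²) = √576 = 24
Perimeter = 8 + 4 + 10 + 25 + 15 + 24 = 86.

86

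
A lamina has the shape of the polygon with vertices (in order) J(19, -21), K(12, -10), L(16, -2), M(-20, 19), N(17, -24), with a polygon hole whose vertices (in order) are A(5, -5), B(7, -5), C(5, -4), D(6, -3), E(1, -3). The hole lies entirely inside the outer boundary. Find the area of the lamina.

Outer boundary:
Σ = (62) + (136) + (264) + (157) + (99) = 718
Area = |Σ|/2 = 359.
Hole:
Cross-terms: 10, -3, 9, -15, 10  ⇒  Σ = 11
Area = |Σ|/2 = 5.5.
Net area = 359 − 5.5 = 353.5.

353.5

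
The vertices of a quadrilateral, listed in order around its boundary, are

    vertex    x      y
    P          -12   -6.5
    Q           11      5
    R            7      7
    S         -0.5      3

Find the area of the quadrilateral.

Σ = (11.5) + (42) + (24.5) + (39.25) = 117.25
Area = |Σ|/2 = 58.625.

58.625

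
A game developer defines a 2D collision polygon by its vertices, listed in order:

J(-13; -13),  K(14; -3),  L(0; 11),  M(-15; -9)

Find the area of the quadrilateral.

309

Apply Gauss's area formula: 2A = Σ (x_i·y_{i+1} − x_{i+1}·y_i), indices taken mod 4.
Cross-terms: 221, 154, 165, 78  ⇒  Σ = 618
Area = |Σ|/2 = 309.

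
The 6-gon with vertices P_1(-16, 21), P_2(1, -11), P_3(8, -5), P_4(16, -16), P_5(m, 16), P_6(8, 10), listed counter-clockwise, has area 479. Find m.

The doubled signed area Σ (x_i y_{i+1} − x_{i+1} y_i) is linear in m.
With m=0 it equals 646; the coefficient of m is 26 (from the two edges through P_5).
So 26·m + 646 = 2·479 = 958 ⇒ m = 12.

12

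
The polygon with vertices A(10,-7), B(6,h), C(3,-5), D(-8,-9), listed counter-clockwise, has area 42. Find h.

-1

Write out the shoelace sum; only the two edges meeting at B involve h:
2·Area = [(10·h − 6·(-7)) + (6·(-5) − 3·h)] + 79
       = 7·h + 91 = 84
⇒ h = -1.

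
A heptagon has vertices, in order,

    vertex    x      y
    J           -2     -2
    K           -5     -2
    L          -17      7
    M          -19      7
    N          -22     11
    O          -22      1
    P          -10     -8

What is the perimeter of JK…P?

|JK| = √((-3)² + (0)²) = √9 = 3
|KL| = √((-12)² + (9)²) = √225 = 15
|LM| = √((-2)² + (0)²) = √4 = 2
|MN| = √((-3)² + (4)²) = √25 = 5
|NO| = √((0)² + (-10)²) = √100 = 10
|OP| = √((12)² + (-9)²) = √225 = 15
|PJ| = √((8)² + (6)²) = √100 = 10
Perimeter = 3 + 15 + 2 + 5 + 10 + 15 + 10 = 60.

60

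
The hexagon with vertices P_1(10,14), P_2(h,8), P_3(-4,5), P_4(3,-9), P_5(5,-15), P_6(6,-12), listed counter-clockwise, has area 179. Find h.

Write out the shoelace sum; only the two edges meeting at P_2 involve h:
2·Area = [(10·8 − h·14) + (h·5 − (-4)·8)] + 255
       = -9·h + 367 = 358
⇒ h = 1.

1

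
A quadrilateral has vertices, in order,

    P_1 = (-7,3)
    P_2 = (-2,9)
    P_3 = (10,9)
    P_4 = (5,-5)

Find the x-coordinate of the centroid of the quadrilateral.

Apply the shoelace (surveyor's) formula. First the cross-terms c_i = x_i·y_{i+1} − x_{i+1}·y_i:
  -57, -108, -95, -20  ⇒  2A = -280, A = -140.
Then Σ (x_i + x_{i+1})·c_i = -1736, so x̄ = -1736 / (6·(-140)) = 31/15.

31/15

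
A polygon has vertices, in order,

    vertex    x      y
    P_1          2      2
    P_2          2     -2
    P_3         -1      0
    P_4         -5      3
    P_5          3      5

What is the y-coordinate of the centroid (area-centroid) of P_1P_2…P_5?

305/153

Apply the shoelace formula. First the cross-terms c_i = x_i·y_{i+1} − x_{i+1}·y_i:
  -8, -2, -3, -34, -4  ⇒  2A = -51, A = -25.5.
Then Σ (y_i + y_{i+1})·c_i = -305, so ȳ = -305 / (6·(-25.5)) = 305/153.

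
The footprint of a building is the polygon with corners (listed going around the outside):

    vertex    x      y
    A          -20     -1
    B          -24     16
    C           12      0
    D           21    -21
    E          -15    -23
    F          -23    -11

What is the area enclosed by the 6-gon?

A→B: (-20)(16) − (-24)(-1) = -344
B→C: (-24)(0) − (12)(16) = -192
C→D: (12)(-21) − (21)(0) = -252
D→E: (21)(-23) − (-15)(-21) = -798
E→F: (-15)(-11) − (-23)(-23) = -364
F→A: (-23)(-1) − (-20)(-11) = -197
Σ = -2147
Area = |Σ|/2 = 1073.5.

1073.5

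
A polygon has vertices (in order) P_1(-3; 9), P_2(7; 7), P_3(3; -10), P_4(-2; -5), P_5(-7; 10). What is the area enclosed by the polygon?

Apply the shoelace (surveyor's) formula: 2A = Σ (x_i·y_{i+1} − x_{i+1}·y_i), indices taken mod 5.
Cross-terms: -84, -91, -35, -55, -33  ⇒  Σ = -298
Area = |Σ|/2 = 149.

149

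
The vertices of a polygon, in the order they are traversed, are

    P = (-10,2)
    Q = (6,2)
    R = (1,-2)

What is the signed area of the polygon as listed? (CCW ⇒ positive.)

Apply the surveyor's formula: 2A = Σ (x_i·y_{i+1} − x_{i+1}·y_i), indices taken mod 3.
P→Q: (-10)(2) − (6)(2) = -32
Q→R: (6)(-2) − (1)(2) = -14
R→P: (1)(2) − (-10)(-2) = -18
Σ = -64
Signed area = Σ/2 = -32 (negative ⇒ clockwise traversal).

-32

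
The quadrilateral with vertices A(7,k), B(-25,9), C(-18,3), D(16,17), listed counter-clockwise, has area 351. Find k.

Write out the shoelace sum; only the two edges meeting at A involve k:
2·Area = [(16·k − 7·17) + (7·9 − (-25)·k)] + -267
       = 41·k + -323 = 702
⇒ k = 25.

25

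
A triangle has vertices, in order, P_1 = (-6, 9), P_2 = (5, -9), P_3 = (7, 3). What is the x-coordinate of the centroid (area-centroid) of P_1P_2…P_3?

2

Apply the surveyor's formula. First the cross-terms c_i = x_i·y_{i+1} − x_{i+1}·y_i:
  9, 78, 81  ⇒  2A = 168, A = 84.
Then Σ (x_i + x_{i+1})·c_i = 1008, so x̄ = 1008 / (6·84) = 2.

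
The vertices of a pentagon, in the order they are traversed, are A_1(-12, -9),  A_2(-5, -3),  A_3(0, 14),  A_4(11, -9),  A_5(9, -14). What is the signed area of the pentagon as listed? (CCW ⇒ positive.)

Σ = (-9) + (-70) + (-154) + (-73) + (-249) = -555
Signed area = Σ/2 = -277.5 (negative ⇒ clockwise traversal).

-277.5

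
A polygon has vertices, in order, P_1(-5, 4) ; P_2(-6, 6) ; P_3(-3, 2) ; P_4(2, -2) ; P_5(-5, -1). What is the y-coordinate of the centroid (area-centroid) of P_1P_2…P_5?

Apply the shoelace (surveyor's) formula. First the cross-terms c_i = x_i·y_{i+1} − x_{i+1}·y_i:
  -6, 6, 2, -12, -25  ⇒  2A = -35, A = -17.5.
Then Σ (y_i + y_{i+1})·c_i = -51, so ȳ = -51 / (6·(-17.5)) = 17/35.

17/35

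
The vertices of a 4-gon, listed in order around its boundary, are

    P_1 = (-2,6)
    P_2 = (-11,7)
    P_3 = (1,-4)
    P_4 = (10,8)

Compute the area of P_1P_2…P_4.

Cross-terms: 52, 37, 48, 76  ⇒  Σ = 213
Area = |Σ|/2 = 106.5.

106.5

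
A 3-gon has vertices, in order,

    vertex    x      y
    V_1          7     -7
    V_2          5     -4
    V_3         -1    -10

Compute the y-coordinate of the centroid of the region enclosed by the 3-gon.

Apply the surveyor's formula. First the cross-terms c_i = x_i·y_{i+1} − x_{i+1}·y_i:
  7, -54, 77  ⇒  2A = 30, A = 15.
Then Σ (y_i + y_{i+1})·c_i = -630, so ȳ = -630 / (6·15) = -7.

-7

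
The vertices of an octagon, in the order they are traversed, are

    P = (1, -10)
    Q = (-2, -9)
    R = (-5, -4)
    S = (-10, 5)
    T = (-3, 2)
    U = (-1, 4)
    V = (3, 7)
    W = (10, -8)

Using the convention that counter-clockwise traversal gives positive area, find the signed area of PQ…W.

-175.5

Cross-terms: -29, -37, -65, -5, -10, -19, -94, -92  ⇒  Σ = -351
Signed area = Σ/2 = -175.5 (negative ⇒ clockwise traversal).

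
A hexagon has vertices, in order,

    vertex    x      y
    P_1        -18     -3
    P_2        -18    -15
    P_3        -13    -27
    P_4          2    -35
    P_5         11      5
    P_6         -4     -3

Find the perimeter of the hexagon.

114

|P_1P_2| = √((0)² + (-12)²) = √144 = 12
|P_2P_3| = √((5)² + (-12)²) = √169 = 13
|P_3P_4| = √((15)² + (-8)²) = √289 = 17
|P_4P_5| = √((9)² + (40)²) = √1681 = 41
|P_5P_6| = √((-15)² + (-8)²) = √289 = 17
|P_6P_1| = √((-14)² + (0)²) = √196 = 14
Perimeter = 12 + 13 + 17 + 41 + 17 + 14 = 114.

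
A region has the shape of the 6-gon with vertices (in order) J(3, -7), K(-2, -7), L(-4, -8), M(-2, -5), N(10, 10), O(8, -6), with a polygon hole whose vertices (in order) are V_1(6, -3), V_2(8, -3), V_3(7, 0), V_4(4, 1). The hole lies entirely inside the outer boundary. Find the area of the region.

Outer boundary:
J→K: (3)(-7) − (-2)(-7) = -35
K→L: (-2)(-8) − (-4)(-7) = -12
L→M: (-4)(-5) − (-2)(-8) = 4
M→N: (-2)(10) − (10)(-5) = 30
N→O: (10)(-6) − (8)(10) = -140
O→J: (8)(-7) − (3)(-6) = -38
Σ = -191
Area = |Σ|/2 = 95.5.
Hole:
V_1→V_2: (6)(-3) − (8)(-3) = 6
V_2→V_3: (8)(0) − (7)(-3) = 21
V_3→V_4: (7)(1) − (4)(0) = 7
V_4→V_1: (4)(-3) − (6)(1) = -18
Σ = 16
Area = |Σ|/2 = 8.
Net area = 95.5 − 8 = 87.5.

87.5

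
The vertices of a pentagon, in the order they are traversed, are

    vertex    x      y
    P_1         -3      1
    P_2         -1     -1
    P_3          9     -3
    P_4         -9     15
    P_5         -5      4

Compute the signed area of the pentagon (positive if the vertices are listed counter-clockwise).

Apply the shoelace (surveyor's) formula: 2A = Σ (x_i·y_{i+1} − x_{i+1}·y_i), indices taken mod 5.
Σ = (4) + (12) + (108) + (39) + (7) = 170
Signed area = Σ/2 = 85 (positive ⇒ counter-clockwise traversal).

85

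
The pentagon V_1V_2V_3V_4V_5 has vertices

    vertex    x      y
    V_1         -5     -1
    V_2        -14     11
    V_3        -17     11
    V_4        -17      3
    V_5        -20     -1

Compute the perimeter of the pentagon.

46

|V_1V_2| = √((-9)² + (12)²) = √225 = 15
|V_2V_3| = √((-3)² + (0)²) = √9 = 3
|V_3V_4| = √((0)² + (-8)²) = √64 = 8
|V_4V_5| = √((-3)² + (-4)²) = √25 = 5
|V_5V_1| = √((15)² + (0)²) = √225 = 15
Perimeter = 15 + 3 + 8 + 5 + 15 = 46.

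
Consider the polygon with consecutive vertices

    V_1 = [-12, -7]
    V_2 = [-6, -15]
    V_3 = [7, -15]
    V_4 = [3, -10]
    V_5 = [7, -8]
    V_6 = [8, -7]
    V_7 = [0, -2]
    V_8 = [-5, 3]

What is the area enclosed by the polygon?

207

Apply the shoelace formula: 2A = Σ (x_i·y_{i+1} − x_{i+1}·y_i), indices taken mod 8.
Cross-terms: 138, 195, -25, 46, 15, -16, -10, 71  ⇒  Σ = 414
Area = |Σ|/2 = 207.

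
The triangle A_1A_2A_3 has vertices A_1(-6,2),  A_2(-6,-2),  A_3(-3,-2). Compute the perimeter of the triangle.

12

|A_1A_2| = √((0)² + (-4)²) = √16 = 4
|A_2A_3| = √((3)² + (0)²) = √9 = 3
|A_3A_1| = √((-3)² + (4)²) = √25 = 5
Perimeter = 4 + 3 + 5 = 12.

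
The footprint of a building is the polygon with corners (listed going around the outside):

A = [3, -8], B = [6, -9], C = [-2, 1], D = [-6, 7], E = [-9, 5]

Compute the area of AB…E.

Apply the shoelace formula: 2A = Σ (x_i·y_{i+1} − x_{i+1}·y_i), indices taken mod 5.
Σ = (21) + (-12) + (-8) + (33) + (57) = 91
Area = |Σ|/2 = 45.5.

45.5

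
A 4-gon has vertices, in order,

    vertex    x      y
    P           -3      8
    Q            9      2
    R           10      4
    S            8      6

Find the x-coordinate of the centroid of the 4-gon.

Apply the surveyor's formula. First the cross-terms c_i = x_i·y_{i+1} − x_{i+1}·y_i:
  -78, 16, 28, 82  ⇒  2A = 48, A = 24.
Then Σ (x_i + x_{i+1})·c_i = 750, so x̄ = 750 / (6·24) = 125/24.

125/24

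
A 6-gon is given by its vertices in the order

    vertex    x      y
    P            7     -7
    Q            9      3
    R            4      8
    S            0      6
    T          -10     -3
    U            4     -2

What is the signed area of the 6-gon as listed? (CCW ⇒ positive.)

Apply Gauss's area formula: 2A = Σ (x_i·y_{i+1} − x_{i+1}·y_i), indices taken mod 6.
P→Q: (7)(3) − (9)(-7) = 84
Q→R: (9)(8) − (4)(3) = 60
R→S: (4)(6) − (0)(8) = 24
S→T: (0)(-3) − (-10)(6) = 60
T→U: (-10)(-2) − (4)(-3) = 32
U→P: (4)(-7) − (7)(-2) = -14
Σ = 246
Signed area = Σ/2 = 123 (positive ⇒ counter-clockwise traversal).

123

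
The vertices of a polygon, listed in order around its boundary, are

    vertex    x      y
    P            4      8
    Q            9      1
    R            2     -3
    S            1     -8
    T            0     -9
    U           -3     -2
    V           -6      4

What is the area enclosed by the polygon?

Cross-terms: -68, -29, -13, -9, -27, -24, -64  ⇒  Σ = -234
Area = |Σ|/2 = 117.

117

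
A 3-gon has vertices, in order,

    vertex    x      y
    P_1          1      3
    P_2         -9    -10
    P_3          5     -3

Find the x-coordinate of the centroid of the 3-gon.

-1

Apply the shoelace formula. First the cross-terms c_i = x_i·y_{i+1} − x_{i+1}·y_i:
  17, 77, 18  ⇒  2A = 112, A = 56.
Then Σ (x_i + x_{i+1})·c_i = -336, so x̄ = -336 / (6·56) = -1.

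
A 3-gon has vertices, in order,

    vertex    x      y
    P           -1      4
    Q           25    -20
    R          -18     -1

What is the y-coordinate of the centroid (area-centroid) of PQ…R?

-17/3

Apply the shoelace formula. First the cross-terms c_i = x_i·y_{i+1} − x_{i+1}·y_i:
  -80, -385, -73  ⇒  2A = -538, A = -269.
Then Σ (y_i + y_{i+1})·c_i = 9146, so ȳ = 9146 / (6·(-269)) = -17/3.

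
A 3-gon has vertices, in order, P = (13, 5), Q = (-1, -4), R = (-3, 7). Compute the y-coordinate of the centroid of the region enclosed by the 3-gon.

8/3

Apply the shoelace (surveyor's) formula. First the cross-terms c_i = x_i·y_{i+1} − x_{i+1}·y_i:
  -47, -19, -106  ⇒  2A = -172, A = -86.
Then Σ (y_i + y_{i+1})·c_i = -1376, so ȳ = -1376 / (6·(-86)) = 8/3.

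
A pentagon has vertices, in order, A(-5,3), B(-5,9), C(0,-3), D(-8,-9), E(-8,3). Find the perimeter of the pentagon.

44

|AB| = √((0)² + (6)²) = √36 = 6
|BC| = √((5)² + (-12)²) = √169 = 13
|CD| = √((-8)² + (-6)²) = √100 = 10
|DE| = √((0)² + (12)²) = √144 = 12
|EA| = √((3)² + (0)²) = √9 = 3
Perimeter = 6 + 13 + 10 + 12 + 3 = 44.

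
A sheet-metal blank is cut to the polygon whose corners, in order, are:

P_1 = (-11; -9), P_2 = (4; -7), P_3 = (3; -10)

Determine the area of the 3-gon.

21.5

Apply Gauss's area formula: 2A = Σ (x_i·y_{i+1} − x_{i+1}·y_i), indices taken mod 3.
Σ = (113) + (-19) + (-137) = -43
Area = |Σ|/2 = 21.5.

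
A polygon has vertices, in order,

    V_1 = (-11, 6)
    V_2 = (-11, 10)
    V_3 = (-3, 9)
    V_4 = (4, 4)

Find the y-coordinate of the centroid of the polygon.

653/93

Apply the surveyor's formula. First the cross-terms c_i = x_i·y_{i+1} − x_{i+1}·y_i:
  -44, -69, -48, 68  ⇒  2A = -93, A = -46.5.
Then Σ (y_i + y_{i+1})·c_i = -1959, so ȳ = -1959 / (6·(-46.5)) = 653/93.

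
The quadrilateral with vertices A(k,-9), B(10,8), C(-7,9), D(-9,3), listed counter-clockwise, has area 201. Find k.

The doubled signed area Σ (x_i y_{i+1} − x_{i+1} y_i) is linear in k.
With k=0 it equals 377; the coefficient of k is 5 (from the two edges through A).
So 5·k + 377 = 2·201 = 402 ⇒ k = 5.

5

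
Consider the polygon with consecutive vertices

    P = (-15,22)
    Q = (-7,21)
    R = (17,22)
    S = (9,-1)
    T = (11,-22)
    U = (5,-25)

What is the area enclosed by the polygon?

Apply the shoelace (surveyor's) formula: 2A = Σ (x_i·y_{i+1} − x_{i+1}·y_i), indices taken mod 6.
Σ = (-161) + (-511) + (-215) + (-187) + (-165) + (-265) = -1504
Area = |Σ|/2 = 752.

752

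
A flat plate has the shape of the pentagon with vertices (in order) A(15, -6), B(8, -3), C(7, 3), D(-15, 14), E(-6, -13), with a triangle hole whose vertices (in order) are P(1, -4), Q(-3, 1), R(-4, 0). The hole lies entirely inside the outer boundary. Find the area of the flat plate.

Outer boundary:
Apply the surveyor's formula: 2A = Σ (x_i·y_{i+1} − x_{i+1}·y_i), indices taken mod 5.
Σ = (3) + (45) + (143) + (279) + (231) = 701
Area = |Σ|/2 = 350.5.
Hole:
Apply the shoelace (surveyor's) formula: 2A = Σ (x_i·y_{i+1} − x_{i+1}·y_i), indices taken mod 3.
P→Q: (1)(1) − (-3)(-4) = -11
Q→R: (-3)(0) − (-4)(1) = 4
R→P: (-4)(-4) − (1)(0) = 16
Σ = 9
Area = |Σ|/2 = 4.5.
Net area = 350.5 − 4.5 = 346.

346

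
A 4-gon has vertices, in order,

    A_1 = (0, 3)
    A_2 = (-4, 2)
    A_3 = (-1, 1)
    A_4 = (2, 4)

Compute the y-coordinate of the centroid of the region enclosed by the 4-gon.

2.2

Apply the shoelace (surveyor's) formula. First the cross-terms c_i = x_i·y_{i+1} − x_{i+1}·y_i:
  12, -2, -6, 6  ⇒  2A = 10, A = 5.
Then Σ (y_i + y_{i+1})·c_i = 66, so ȳ = 66 / (6·5) = 2.2.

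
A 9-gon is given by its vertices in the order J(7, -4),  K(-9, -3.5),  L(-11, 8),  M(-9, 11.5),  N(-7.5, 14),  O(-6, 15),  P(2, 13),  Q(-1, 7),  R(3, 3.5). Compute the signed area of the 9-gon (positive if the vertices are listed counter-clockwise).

Σ = (-60.5) + (-110.5) + (-54.5) + (-39.75) + (-28.5) + (-108) + (27) + (-24.5) + (-36.5) = -435.75
Signed area = Σ/2 = -217.875 (negative ⇒ clockwise traversal).

-217.875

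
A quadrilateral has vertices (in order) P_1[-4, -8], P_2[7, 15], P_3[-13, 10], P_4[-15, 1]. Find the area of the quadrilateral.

Apply the surveyor's formula: 2A = Σ (x_i·y_{i+1} − x_{i+1}·y_i), indices taken mod 4.
P_1→P_2: (-4)(15) − (7)(-8) = -4
P_2→P_3: (7)(10) − (-13)(15) = 265
P_3→P_4: (-13)(1) − (-15)(10) = 137
P_4→P_1: (-15)(-8) − (-4)(1) = 124
Σ = 522
Area = |Σ|/2 = 261.

261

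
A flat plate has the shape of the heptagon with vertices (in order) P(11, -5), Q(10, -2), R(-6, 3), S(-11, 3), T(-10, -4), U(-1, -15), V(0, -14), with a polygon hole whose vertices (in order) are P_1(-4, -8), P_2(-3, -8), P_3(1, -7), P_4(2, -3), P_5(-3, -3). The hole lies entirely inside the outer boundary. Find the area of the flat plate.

Outer boundary:
Apply Gauss's area formula: 2A = Σ (x_i·y_{i+1} − x_{i+1}·y_i), indices taken mod 7.
Cross-terms: 28, 18, 15, 74, 146, 14, 154  ⇒  Σ = 449
Area = |Σ|/2 = 224.5.
Hole:
Apply the shoelace (surveyor's) formula: 2A = Σ (x_i·y_{i+1} − x_{i+1}·y_i), indices taken mod 5.
Cross-terms: 8, 29, 11, -15, 12  ⇒  Σ = 45
Area = |Σ|/2 = 22.5.
Net area = 224.5 − 22.5 = 202.

202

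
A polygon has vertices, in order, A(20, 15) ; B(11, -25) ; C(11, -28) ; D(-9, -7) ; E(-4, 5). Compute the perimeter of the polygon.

112

|AB| = √((-9)² + (-40)²) = √1681 = 41
|BC| = √((0)² + (-3)²) = √9 = 3
|CD| = √((-20)² + (21)²) = √841 = 29
|DE| = √((5)² + (12)²) = √169 = 13
|EA| = √((24)² + (10)²) = √676 = 26
Perimeter = 41 + 3 + 29 + 13 + 26 = 112.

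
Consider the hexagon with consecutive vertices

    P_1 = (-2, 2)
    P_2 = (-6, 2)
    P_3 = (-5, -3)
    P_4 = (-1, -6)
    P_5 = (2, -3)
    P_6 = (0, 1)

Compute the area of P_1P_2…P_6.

Cross-terms: 8, 28, 27, 15, 2, 2  ⇒  Σ = 82
Area = |Σ|/2 = 41.

41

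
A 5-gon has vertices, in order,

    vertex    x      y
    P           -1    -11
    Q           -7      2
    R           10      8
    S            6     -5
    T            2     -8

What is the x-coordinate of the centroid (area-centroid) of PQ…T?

14/9

Apply the surveyor's formula. First the cross-terms c_i = x_i·y_{i+1} − x_{i+1}·y_i:
  -79, -76, -98, -38, -30  ⇒  2A = -321, A = -160.5.
Then Σ (x_i + x_{i+1})·c_i = -1498, so x̄ = -1498 / (6·(-160.5)) = 14/9.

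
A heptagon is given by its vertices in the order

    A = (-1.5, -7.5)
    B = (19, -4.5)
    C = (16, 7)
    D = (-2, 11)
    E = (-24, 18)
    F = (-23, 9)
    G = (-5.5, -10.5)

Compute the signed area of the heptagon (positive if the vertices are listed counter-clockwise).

Apply the shoelace formula: 2A = Σ (x_i·y_{i+1} − x_{i+1}·y_i), indices taken mod 7.
Σ = (149.25) + (205) + (190) + (228) + (198) + (291) + (25.5) = 1286.75
Signed area = Σ/2 = 643.375 (positive ⇒ counter-clockwise traversal).

643.375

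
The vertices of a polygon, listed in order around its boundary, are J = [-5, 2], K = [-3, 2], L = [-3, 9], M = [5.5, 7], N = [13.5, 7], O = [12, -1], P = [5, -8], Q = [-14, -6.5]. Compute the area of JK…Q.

272.5

Apply Gauss's area formula: 2A = Σ (x_i·y_{i+1} − x_{i+1}·y_i), indices taken mod 8.
Σ = (-4) + (-21) + (-70.5) + (-56) + (-97.5) + (-91) + (-144.5) + (-60.5) = -545
Area = |Σ|/2 = 272.5.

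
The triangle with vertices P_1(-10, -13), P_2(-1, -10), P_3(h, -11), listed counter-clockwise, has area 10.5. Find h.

The doubled signed area Σ (x_i y_{i+1} − x_{i+1} y_i) is linear in h.
With h=0 it equals -12; the coefficient of h is -3 (from the two edges through P_3).
So -3·h + -12 = 2·10.5 = 21 ⇒ h = -11.

-11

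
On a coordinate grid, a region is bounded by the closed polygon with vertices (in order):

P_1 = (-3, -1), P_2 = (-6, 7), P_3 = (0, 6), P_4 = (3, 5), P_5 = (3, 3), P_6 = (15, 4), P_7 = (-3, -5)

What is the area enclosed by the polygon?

97.5

Apply the surveyor's formula: 2A = Σ (x_i·y_{i+1} − x_{i+1}·y_i), indices taken mod 7.
P_1→P_2: (-3)(7) − (-6)(-1) = -27
P_2→P_3: (-6)(6) − (0)(7) = -36
P_3→P_4: (0)(5) − (3)(6) = -18
P_4→P_5: (3)(3) − (3)(5) = -6
P_5→P_6: (3)(4) − (15)(3) = -33
P_6→P_7: (15)(-5) − (-3)(4) = -63
P_7→P_1: (-3)(-1) − (-3)(-5) = -12
Σ = -195
Area = |Σ|/2 = 97.5.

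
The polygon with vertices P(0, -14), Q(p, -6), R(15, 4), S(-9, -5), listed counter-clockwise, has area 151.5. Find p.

The doubled signed area Σ (x_i y_{i+1} − x_{i+1} y_i) is linear in p.
With p=0 it equals 177; the coefficient of p is 18 (from the two edges through Q).
So 18·p + 177 = 2·151.5 = 303 ⇒ p = 7.

7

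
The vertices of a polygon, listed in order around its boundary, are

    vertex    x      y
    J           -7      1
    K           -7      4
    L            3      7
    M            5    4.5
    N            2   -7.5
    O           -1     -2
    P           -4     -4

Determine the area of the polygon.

98.75

Apply the shoelace (surveyor's) formula: 2A = Σ (x_i·y_{i+1} − x_{i+1}·y_i), indices taken mod 7.
J→K: (-7)(4) − (-7)(1) = -21
K→L: (-7)(7) − (3)(4) = -61
L→M: (3)(4.5) − (5)(7) = -21.5
M→N: (5)(-7.5) − (2)(4.5) = -46.5
N→O: (2)(-2) − (-1)(-7.5) = -11.5
O→P: (-1)(-4) − (-4)(-2) = -4
P→J: (-4)(1) − (-7)(-4) = -32
Σ = -197.5
Area = |Σ|/2 = 98.75.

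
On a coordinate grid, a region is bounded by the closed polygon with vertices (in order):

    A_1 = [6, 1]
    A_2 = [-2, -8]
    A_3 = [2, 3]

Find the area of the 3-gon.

26

A_1→A_2: (6)(-8) − (-2)(1) = -46
A_2→A_3: (-2)(3) − (2)(-8) = 10
A_3→A_1: (2)(1) − (6)(3) = -16
Σ = -52
Area = |Σ|/2 = 26.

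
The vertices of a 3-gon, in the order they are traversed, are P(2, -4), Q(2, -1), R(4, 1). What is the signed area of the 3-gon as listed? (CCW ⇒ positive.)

-3

Apply Gauss's area formula: 2A = Σ (x_i·y_{i+1} − x_{i+1}·y_i), indices taken mod 3.
Σ = (6) + (6) + (-18) = -6
Signed area = Σ/2 = -3 (negative ⇒ clockwise traversal).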